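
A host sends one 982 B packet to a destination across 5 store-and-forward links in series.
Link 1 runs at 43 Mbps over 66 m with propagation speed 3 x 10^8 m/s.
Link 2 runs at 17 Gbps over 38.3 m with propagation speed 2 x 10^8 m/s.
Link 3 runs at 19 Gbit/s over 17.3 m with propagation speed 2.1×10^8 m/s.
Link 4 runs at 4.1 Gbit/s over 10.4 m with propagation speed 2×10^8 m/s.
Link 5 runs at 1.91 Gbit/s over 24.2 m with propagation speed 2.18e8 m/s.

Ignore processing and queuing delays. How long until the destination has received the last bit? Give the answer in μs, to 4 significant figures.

190.3 μs

L = 982 × 8 = 7856 bits.
Transmission delays (L/R per hop): 182.698, 0.462118, 0.413474, 1.9161, 4.11309 μs; sum = 189.602 μs.
Propagation delays (d/s per hop): 0.22, 0.1915, 0.082381, 0.052, 0.111009 μs; sum = 0.65689 μs.
End-to-end = 190.3 μs.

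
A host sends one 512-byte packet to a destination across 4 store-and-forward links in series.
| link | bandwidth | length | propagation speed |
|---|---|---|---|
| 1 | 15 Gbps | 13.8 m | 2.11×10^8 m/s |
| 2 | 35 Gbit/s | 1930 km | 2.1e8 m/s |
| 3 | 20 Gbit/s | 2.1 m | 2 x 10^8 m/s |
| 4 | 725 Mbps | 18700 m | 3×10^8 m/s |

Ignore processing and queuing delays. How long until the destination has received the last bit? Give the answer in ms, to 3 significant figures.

L = 512 × 8 = 4096 bits.
Transmission delays (L/R per hop): 0.000273067, 0.000117029, 0.0002048, 0.00564966 ms; sum = 0.00624455 ms.
Propagation delays (d/s per hop): 6.54028e-05, 9.19048, 1.05e-05, 0.0623333 ms; sum = 9.25289 ms.
End-to-end = 9.26 ms.

9.26 ms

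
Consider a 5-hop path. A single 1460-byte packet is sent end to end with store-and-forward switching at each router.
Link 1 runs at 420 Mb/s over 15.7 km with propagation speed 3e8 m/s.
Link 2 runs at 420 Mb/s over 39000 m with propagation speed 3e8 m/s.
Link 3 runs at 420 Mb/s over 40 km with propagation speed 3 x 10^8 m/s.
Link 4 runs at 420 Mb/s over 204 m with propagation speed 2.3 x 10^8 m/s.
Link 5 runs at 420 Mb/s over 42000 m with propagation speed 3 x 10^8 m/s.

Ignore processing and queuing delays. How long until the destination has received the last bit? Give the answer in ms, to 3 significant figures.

0.596 ms

L = 1460 × 8 = 11680 bits.
Transmission delay per hop = L/R = 11680/420000000 = 0.0278095 ms; 5 hops → 0.139048 ms.
Propagation delays (d/s per hop): 0.0523333, 0.13, 0.133333, 0.000886957, 0.14 ms; sum = 0.456554 ms.
End-to-end = 0.596 ms.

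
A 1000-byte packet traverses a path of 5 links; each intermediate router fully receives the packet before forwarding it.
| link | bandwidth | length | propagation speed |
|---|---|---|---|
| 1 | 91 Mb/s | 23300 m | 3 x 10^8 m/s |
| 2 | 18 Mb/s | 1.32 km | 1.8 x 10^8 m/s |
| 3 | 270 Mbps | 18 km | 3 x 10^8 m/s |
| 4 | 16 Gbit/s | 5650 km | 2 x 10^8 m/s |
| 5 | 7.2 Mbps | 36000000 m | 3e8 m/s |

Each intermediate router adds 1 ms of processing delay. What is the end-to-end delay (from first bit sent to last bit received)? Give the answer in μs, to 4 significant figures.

L = 1000 × 8 = 8000 bits.
Transmission delays (L/R per hop): 87.9121, 444.444, 29.6296, 0.5, 1111.11 μs; sum = 1673.6 μs.
Propagation delays (d/s per hop): 77.6667, 7.33333, 60, 28250, 120000 μs; sum = 148395 μs.
Processing at 4 router(s): 4 × 1 ms = 4000 μs.
End-to-end = 154100 μs.

154100 μs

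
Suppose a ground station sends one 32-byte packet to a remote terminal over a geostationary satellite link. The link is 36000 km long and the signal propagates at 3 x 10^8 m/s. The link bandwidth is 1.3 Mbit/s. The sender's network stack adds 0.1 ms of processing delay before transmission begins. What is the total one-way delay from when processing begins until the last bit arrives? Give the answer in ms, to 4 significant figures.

120.3 ms

L = 32 × 8 = 256 bits.
Transmission delay = L/R = 256 / 1300000 = 0.196923 ms.
Propagation delay = d/s = 36000000 m / 300000000 m/s = 120 ms.
Plus processing delay 0.1 ms = 0.1 ms.
Total = 120.3 ms.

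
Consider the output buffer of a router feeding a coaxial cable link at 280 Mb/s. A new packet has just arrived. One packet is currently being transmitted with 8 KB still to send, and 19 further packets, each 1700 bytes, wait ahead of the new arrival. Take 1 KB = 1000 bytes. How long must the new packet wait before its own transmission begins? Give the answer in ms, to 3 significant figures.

1.15 ms

Each queued packet: L/R = 13600/280000000 = 0.0485714 ms.
19 queued → 0.922857 ms.
Plus remaining 64000 bits of current packet: 0.228571 ms.
Queuing delay = 1.15 ms.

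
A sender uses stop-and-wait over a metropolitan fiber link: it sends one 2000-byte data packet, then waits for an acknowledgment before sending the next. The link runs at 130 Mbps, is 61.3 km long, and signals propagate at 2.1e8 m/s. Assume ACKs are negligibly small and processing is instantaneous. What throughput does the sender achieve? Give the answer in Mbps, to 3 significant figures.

22.6 Mbps

t_tx = L/R = 16000/130000000 = 0.000123077 s.
t_prop = 61300/210000000 = 0.000291905 s; RTT = 0.00058381 s.
Cycle = t_tx + RTT = 0.000706886 s.
Throughput = L / cycle = 16000 / 0.000706886 = 22.6 Mbps.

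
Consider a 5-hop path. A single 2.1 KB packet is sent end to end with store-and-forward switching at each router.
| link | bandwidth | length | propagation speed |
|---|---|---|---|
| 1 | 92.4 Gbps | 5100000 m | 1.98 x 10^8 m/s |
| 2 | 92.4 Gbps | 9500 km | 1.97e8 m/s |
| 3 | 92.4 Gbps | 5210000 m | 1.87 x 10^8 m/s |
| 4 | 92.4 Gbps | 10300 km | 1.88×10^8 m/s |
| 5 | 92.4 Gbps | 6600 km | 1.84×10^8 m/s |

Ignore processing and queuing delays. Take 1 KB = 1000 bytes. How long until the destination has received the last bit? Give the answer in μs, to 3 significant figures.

192000 μs

L = 16800 bits.
Transmission delay per hop = L/R = 16800/92400000000 = 0.181818 μs; 5 hops → 0.909091 μs.
Propagation delays (d/s per hop): 25757.6, 48223.4, 27861, 54787.2, 35869.6 μs; sum = 192499 μs.
End-to-end = 192000 μs.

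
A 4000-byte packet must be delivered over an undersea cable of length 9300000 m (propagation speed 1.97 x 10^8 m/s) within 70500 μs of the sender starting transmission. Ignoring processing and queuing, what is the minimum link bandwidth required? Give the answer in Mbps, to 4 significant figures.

1.374 Mbps

L = 32000 bits.
Propagation delay = 9300000 / 197000000 = 47208.1 μs.
Transmission budget = 70500 − 47208.1 = 23291.9 μs.
R ≥ L / t_tx = 32000 bits / 0.0232919 s = 1.374 Mbps.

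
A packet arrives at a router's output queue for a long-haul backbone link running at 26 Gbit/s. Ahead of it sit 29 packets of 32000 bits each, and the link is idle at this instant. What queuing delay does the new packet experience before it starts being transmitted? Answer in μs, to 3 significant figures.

Each queued packet: L/R = 32000/26000000000 = 1.23077 μs.
29 queued → 35.6923 μs.
Queuing delay = 35.7 μs.

35.7 μs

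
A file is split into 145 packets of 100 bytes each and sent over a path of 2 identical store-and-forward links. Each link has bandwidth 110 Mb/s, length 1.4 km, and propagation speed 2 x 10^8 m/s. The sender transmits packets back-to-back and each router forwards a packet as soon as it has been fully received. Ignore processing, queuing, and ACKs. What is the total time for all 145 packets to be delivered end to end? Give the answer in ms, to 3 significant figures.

Per-hop transmission t_tx = L/R = 800/110000000 = 0.00727273 ms.
Per-hop propagation t_prop = 1400/200000000 = 0.007 ms.
Pipeline fill: first packet needs 2·t_tx to clear all hops; remaining 144 packets each add one t_tx.
Total = (2+145-1)·t_tx + 2·t_prop = 146·0.00727273 + 2·0.007 = 1.08 ms.

1.08 ms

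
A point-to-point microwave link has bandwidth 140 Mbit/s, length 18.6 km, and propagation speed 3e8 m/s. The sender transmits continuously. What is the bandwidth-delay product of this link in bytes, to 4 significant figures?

Propagation delay = 18600 / 300000000 = 6.2e-05 s.
BDP = R × t_prop = 140000000 × 6.2e-05 = 8680 bits.
In bytes: 8680/8 = 1085 bytes.

1085 bytes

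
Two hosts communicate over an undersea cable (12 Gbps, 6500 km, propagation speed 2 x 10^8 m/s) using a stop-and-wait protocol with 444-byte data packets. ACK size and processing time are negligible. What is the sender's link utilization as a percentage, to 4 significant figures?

t_tx = L/R = 3552/12000000000 = 2.96e-07 s.
t_prop = 6500000/200000000 = 0.0325 s; RTT = 0.065 s.
Cycle = t_tx + RTT = 0.0650003 s.
Utilization = t_tx / cycle = 2.96e-07/0.0650003 = 0.0004554 %.

0.0004554 %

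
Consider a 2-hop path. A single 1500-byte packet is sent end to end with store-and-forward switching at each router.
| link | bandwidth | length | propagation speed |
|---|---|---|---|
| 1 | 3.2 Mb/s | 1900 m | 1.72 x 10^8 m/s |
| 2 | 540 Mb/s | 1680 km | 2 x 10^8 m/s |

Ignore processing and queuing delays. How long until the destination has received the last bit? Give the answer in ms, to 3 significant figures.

12.2 ms

L = 1500 × 8 = 12000 bits.
Transmission delays (L/R per hop): 3.75, 0.0222222 ms; sum = 3.77222 ms.
Propagation delays (d/s per hop): 0.0110465, 8.4 ms; sum = 8.41105 ms.
End-to-end = 12.2 ms.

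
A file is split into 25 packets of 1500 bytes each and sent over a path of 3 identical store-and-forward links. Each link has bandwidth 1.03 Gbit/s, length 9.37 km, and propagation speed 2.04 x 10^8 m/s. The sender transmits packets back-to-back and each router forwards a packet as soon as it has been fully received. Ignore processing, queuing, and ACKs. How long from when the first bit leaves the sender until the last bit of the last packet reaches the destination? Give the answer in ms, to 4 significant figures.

Per-hop transmission t_tx = L/R = 12000/1030000000 = 0.0116505 ms.
Per-hop propagation t_prop = 9370/204000000 = 0.0459314 ms.
Pipeline fill: first packet needs 3·t_tx to clear all hops; remaining 24 packets each add one t_tx.
Total = (3+25-1)·t_tx + 3·t_prop = 27·0.0116505 + 3·0.0459314 = 0.4524 ms.

0.4524 ms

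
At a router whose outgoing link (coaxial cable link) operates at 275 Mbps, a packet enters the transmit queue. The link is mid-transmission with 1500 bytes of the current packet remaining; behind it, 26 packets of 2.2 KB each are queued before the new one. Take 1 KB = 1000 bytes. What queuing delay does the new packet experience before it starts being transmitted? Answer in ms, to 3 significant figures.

Each queued packet: L/R = 17600/275000000 = 0.064 ms.
26 queued → 1.664 ms.
Plus remaining 12000 bits of current packet: 0.0436364 ms.
Queuing delay = 1.71 ms.

1.71 ms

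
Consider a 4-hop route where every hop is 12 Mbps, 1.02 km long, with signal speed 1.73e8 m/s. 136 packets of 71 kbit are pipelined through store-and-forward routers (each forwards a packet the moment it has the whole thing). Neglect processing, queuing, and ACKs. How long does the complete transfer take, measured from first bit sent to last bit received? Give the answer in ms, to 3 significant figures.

822 ms

Per-hop transmission t_tx = L/R = 71000/12000000 = 5.91667 ms.
Per-hop propagation t_prop = 1020/173000000 = 0.00589595 ms.
Pipeline fill: first packet needs 4·t_tx to clear all hops; remaining 135 packets each add one t_tx.
Total = (4+136-1)·t_tx + 4·t_prop = 139·5.91667 + 4·0.00589595 = 822 ms.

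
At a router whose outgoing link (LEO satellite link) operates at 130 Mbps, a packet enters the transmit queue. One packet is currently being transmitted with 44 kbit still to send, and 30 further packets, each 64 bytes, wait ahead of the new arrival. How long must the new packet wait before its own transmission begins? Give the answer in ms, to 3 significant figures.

Each queued packet: L/R = 512/130000000 = 0.00393846 ms.
30 queued → 0.118154 ms.
Plus remaining 44000 bits of current packet: 0.338462 ms.
Queuing delay = 0.457 ms.

0.457 ms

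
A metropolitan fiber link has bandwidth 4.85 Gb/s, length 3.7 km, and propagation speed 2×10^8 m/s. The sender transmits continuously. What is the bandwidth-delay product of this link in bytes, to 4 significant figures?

11220 bytes

Propagation delay = 3700 / 200000000 = 1.85e-05 s.
BDP = R × t_prop = 4850000000 × 1.85e-05 = 89725 bits.
In bytes: 89725/8 = 11220 bytes.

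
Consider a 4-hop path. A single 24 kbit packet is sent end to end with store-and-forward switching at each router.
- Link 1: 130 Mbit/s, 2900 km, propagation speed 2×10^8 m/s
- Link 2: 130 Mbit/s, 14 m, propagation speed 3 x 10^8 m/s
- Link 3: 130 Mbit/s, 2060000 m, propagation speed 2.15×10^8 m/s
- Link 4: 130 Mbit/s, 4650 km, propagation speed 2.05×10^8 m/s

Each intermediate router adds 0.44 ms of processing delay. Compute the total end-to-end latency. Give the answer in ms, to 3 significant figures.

L = 24000 bits.
Transmission delay per hop = L/R = 24000/130000000 = 0.184615 ms; 4 hops → 0.738462 ms.
Propagation delays (d/s per hop): 14.5, 4.66667e-05, 9.5814, 22.6829 ms; sum = 46.7644 ms.
Processing at 3 router(s): 3 × 0.44 ms = 1.32 ms.
End-to-end = 48.8 ms.

48.8 ms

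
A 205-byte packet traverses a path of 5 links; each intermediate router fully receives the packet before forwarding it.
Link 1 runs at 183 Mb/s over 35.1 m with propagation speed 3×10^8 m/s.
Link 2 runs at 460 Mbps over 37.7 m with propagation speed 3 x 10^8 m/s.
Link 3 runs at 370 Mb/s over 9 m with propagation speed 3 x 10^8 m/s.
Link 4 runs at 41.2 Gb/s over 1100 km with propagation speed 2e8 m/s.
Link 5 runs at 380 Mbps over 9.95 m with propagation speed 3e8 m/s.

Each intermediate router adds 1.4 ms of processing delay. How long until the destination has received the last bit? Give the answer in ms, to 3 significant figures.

11.1 ms

L = 205 × 8 = 1640 bits.
Transmission delays (L/R per hop): 0.00896175, 0.00356522, 0.00443243, 3.98058e-05, 0.00431579 ms; sum = 0.021315 ms.
Propagation delays (d/s per hop): 0.000117, 0.000125667, 3e-05, 5.5, 3.31667e-05 ms; sum = 5.50031 ms.
Processing at 4 router(s): 4 × 1.4 ms = 5.6 ms.
End-to-end = 11.1 ms.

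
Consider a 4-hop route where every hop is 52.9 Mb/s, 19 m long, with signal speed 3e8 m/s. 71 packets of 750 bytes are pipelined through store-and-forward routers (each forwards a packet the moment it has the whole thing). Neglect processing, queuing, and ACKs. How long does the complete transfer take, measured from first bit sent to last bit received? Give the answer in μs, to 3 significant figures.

8390 μs

Per-hop transmission t_tx = L/R = 6000/52900000 = 113.422 μs.
Per-hop propagation t_prop = 19/300000000 = 0.0633333 μs.
Pipeline fill: first packet needs 4·t_tx to clear all hops; remaining 70 packets each add one t_tx.
Total = (4+71-1)·t_tx + 4·t_prop = 74·113.422 + 4·0.0633333 = 8390 μs.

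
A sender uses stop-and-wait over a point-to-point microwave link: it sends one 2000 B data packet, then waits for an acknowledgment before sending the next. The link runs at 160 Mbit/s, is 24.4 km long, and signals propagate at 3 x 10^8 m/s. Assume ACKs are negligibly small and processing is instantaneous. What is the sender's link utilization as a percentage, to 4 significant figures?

t_tx = L/R = 16000/160000000 = 0.0001 s.
t_prop = 24400/300000000 = 8.13333e-05 s; RTT = 0.000162667 s.
Cycle = t_tx + RTT = 0.000262667 s.
Utilization = t_tx / cycle = 0.0001/0.000262667 = 38.07 %.

38.07 %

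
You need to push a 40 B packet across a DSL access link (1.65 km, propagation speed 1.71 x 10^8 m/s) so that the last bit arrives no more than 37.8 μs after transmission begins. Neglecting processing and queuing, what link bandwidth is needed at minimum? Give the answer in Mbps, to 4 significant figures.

L = 320 bits.
Propagation delay = 1650 / 171000000 = 9.64912 μs.
Transmission budget = 37.8 − 9.64912 = 28.1509 μs.
R ≥ L / t_tx = 320 bits / 2.81509e-05 s = 11.37 Mbps.

11.37 Mbps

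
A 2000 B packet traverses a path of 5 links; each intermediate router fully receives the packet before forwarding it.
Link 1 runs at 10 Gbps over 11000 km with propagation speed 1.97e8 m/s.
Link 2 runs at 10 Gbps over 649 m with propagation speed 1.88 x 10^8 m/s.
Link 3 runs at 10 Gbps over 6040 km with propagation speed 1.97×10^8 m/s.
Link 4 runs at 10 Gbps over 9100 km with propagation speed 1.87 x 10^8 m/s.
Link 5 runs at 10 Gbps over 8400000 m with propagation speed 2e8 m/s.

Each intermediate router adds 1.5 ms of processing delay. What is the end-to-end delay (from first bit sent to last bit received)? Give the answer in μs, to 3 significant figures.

L = 2000 × 8 = 16000 bits.
Transmission delay per hop = L/R = 16000/10000000000 = 1.6 μs; 5 hops → 8 μs.
Propagation delays (d/s per hop): 55837.6, 3.45213, 30659.9, 48663.1, 42000 μs; sum = 177164 μs.
Processing at 4 router(s): 4 × 1.5 ms = 6000 μs.
End-to-end = 183000 μs.

183000 μs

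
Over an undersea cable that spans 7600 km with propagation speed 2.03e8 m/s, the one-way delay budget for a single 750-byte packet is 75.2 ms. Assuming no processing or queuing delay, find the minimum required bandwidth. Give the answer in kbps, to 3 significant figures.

L = 6000 bits.
Propagation delay = 7600000 / 2.03e+08 = 37.4384 ms.
Transmission budget = 75.2 − 37.4384 = 37.7616 ms.
R ≥ L / t_tx = 6000 bits / 0.0377616 s = 159 kbps.

159 kbps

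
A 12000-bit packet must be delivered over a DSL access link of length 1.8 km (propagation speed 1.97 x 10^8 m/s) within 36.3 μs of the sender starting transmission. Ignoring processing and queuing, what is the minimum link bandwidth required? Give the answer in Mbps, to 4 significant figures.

441.8 Mbps

Propagation delay = 1800 / 197000000 = 9.13706 μs.
Transmission budget = 36.3 − 9.13706 = 27.1629 μs.
R ≥ L / t_tx = 12000 bits / 2.71629e-05 s = 441.8 Mbps.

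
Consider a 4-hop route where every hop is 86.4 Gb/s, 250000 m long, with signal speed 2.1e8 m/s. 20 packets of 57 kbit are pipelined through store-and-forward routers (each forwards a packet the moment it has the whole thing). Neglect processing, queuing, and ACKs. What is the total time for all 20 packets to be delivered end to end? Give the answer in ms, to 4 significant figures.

4.777 ms

Per-hop transmission t_tx = L/R = 57000/86400000000 = 0.000659722 ms.
Per-hop propagation t_prop = 250000/210000000 = 1.19048 ms.
Pipeline fill: first packet needs 4·t_tx to clear all hops; remaining 19 packets each add one t_tx.
Total = (4+20-1)·t_tx + 4·t_prop = 23·0.000659722 + 4·1.19048 = 4.777 ms.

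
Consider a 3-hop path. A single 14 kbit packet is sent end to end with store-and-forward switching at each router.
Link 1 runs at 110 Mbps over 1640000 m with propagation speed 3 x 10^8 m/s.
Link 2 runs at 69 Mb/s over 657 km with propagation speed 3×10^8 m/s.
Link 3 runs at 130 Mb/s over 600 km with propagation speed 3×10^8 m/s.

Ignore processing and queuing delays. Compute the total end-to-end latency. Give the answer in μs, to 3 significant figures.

L = 14000 bits.
Transmission delays (L/R per hop): 127.273, 202.899, 107.692 μs; sum = 437.864 μs.
Propagation delays (d/s per hop): 5466.67, 2190, 2000 μs; sum = 9656.67 μs.
End-to-end = 10100 μs.

10100 μs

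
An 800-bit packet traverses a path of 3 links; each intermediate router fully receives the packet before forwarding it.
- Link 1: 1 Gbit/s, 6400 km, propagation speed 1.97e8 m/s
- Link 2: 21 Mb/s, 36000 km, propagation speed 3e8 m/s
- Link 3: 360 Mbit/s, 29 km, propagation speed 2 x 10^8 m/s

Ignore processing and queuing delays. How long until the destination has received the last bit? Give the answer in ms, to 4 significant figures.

152.7 ms

Transmission delays (L/R per hop): 0.0008, 0.0380952, 0.00222222 ms; sum = 0.0411175 ms.
Propagation delays (d/s per hop): 32.4873, 120, 0.145 ms; sum = 152.632 ms.
End-to-end = 152.7 ms.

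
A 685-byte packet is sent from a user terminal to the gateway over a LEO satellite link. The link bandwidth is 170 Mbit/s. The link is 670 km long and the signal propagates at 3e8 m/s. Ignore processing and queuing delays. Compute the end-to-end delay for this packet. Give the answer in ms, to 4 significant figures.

2.266 ms

L = 685 × 8 = 5480 bits.
Transmission delay = L/R = 5480 / 170000000 = 0.0322353 ms.
Propagation delay = d/s = 670000 m / 300000000 m/s = 2.23333 ms.
Total = 2.266 ms.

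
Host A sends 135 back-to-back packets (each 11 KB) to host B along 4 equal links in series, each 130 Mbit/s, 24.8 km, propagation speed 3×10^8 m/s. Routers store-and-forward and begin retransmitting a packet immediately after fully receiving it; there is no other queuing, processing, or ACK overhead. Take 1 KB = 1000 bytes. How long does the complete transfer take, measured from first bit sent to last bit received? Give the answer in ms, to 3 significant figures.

93.7 ms

Per-hop transmission t_tx = L/R = 88000/130000000 = 0.676923 ms.
Per-hop propagation t_prop = 24800/300000000 = 0.0826667 ms.
Pipeline fill: first packet needs 4·t_tx to clear all hops; remaining 134 packets each add one t_tx.
Total = (4+135-1)·t_tx + 4·t_prop = 138·0.676923 + 4·0.0826667 = 93.7 ms.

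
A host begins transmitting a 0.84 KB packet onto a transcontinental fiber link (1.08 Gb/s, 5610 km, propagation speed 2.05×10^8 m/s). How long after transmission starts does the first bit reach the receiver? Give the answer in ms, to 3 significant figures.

27.4 ms

First bit experiences only propagation delay: d/s = 5610000/2.05e+08 = 27.4 ms.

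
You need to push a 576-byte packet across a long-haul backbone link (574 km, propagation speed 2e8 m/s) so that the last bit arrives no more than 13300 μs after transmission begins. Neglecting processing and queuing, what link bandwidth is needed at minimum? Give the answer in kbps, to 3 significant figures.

442 kbps

L = 4608 bits.
Propagation delay = 574000 / 200000000 = 2870 μs.
Transmission budget = 13300 − 2870 = 10430 μs.
R ≥ L / t_tx = 4608 bits / 0.01043 s = 442 kbps.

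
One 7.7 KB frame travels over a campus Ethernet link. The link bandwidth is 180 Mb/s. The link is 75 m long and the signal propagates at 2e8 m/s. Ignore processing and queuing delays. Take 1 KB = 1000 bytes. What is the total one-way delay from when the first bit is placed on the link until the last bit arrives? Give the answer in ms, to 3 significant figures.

0.343 ms

L = 61600 bits.
Transmission delay = L/R = 61600 / 180000000 = 0.342222 ms.
Propagation delay = d/s = 75 m / 200000000 m/s = 0.000375 ms.
Total = 0.343 ms.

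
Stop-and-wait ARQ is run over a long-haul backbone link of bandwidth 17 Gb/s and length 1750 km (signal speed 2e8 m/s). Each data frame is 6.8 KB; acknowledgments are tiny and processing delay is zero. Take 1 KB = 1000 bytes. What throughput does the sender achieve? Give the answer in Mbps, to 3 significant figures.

3.11 Mbps

t_tx = L/R = 54400/17000000000 = 3.2e-06 s.
t_prop = 1750000/200000000 = 0.00875 s; RTT = 0.0175 s.
Cycle = t_tx + RTT = 0.0175032 s.
Throughput = L / cycle = 54400 / 0.0175032 = 3.11 Mbps.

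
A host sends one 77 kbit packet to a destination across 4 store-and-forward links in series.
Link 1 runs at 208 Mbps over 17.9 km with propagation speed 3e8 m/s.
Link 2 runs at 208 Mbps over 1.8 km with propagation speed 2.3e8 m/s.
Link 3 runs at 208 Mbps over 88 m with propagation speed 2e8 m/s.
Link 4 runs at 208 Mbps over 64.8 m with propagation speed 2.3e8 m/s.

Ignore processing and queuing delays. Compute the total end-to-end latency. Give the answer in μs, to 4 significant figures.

L = 77000 bits.
Transmission delay per hop = L/R = 77000/208000000 = 370.192 μs; 4 hops → 1480.77 μs.
Propagation delays (d/s per hop): 59.6667, 7.82609, 0.44, 0.281739 μs; sum = 68.2145 μs.
End-to-end = 1549 μs.

1549 μs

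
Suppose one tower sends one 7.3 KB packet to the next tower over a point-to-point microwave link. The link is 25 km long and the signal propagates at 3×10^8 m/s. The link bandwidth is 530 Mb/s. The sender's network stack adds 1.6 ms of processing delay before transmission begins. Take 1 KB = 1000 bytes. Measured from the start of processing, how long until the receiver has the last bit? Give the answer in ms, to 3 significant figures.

1.79 ms

L = 58400 bits.
Transmission delay = L/R = 58400 / 530000000 = 0.110189 ms.
Propagation delay = d/s = 25000 m / 300000000 m/s = 0.0833333 ms.
Plus processing delay 1.6 ms = 1.6 ms.
Total = 1.79 ms.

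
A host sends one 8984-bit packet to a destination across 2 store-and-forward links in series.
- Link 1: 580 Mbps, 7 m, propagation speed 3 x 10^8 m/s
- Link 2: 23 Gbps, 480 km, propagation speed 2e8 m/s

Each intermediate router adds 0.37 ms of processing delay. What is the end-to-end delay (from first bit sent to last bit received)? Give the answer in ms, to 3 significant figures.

Transmission delays (L/R per hop): 0.0154897, 0.000390609 ms; sum = 0.0158803 ms.
Propagation delays (d/s per hop): 2.33333e-05, 2.4 ms; sum = 2.40002 ms.
Processing at 1 router(s): 1 × 0.37 ms = 0.37 ms.
End-to-end = 2.79 ms.

2.79 ms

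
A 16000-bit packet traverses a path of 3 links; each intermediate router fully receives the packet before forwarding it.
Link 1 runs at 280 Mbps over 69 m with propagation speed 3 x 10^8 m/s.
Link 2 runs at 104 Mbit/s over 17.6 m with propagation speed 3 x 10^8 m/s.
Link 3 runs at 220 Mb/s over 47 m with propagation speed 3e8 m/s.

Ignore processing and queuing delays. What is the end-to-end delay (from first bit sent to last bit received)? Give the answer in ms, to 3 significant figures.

Transmission delays (L/R per hop): 0.0571429, 0.153846, 0.0727273 ms; sum = 0.283716 ms.
Propagation delays (d/s per hop): 0.00023, 5.86667e-05, 0.000156667 ms; sum = 0.000445333 ms.
End-to-end = 0.284 ms.

0.284 ms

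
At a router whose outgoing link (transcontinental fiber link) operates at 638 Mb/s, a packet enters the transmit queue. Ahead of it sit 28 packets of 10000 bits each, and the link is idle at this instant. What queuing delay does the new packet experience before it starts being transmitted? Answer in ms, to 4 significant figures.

Each queued packet: L/R = 10000/638000000 = 0.015674 ms.
28 queued → 0.438871 ms.
Queuing delay = 0.4389 ms.

0.4389 ms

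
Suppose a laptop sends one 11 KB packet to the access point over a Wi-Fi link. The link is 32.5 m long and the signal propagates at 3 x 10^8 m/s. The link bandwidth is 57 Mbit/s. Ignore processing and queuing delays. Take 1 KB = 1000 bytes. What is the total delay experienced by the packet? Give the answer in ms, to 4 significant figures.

1.544 ms

L = 88000 bits.
Transmission delay = L/R = 88000 / 57000000 = 1.54386 ms.
Propagation delay = d/s = 32.5 m / 300000000 m/s = 0.000108333 ms.
Total = 1.544 ms.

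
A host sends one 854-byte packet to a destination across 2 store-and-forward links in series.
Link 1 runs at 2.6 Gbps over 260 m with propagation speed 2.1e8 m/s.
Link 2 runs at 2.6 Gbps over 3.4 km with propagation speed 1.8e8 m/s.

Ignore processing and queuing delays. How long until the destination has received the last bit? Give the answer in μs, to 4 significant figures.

L = 854 × 8 = 6832 bits.
Transmission delay per hop = L/R = 6832/2600000000 = 2.62769 μs; 2 hops → 5.25538 μs.
Propagation delays (d/s per hop): 1.2381, 18.8889 μs; sum = 20.127 μs.
End-to-end = 25.38 μs.

25.38 μs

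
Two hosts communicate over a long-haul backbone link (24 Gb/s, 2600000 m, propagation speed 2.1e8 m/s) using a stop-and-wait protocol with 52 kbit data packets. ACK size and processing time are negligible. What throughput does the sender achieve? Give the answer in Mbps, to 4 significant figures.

2.100 Mbps

t_tx = L/R = 52000/24000000000 = 2.16667e-06 s.
t_prop = 2600000/210000000 = 0.012381 s; RTT = 0.0247619 s.
Cycle = t_tx + RTT = 0.0247641 s.
Throughput = L / cycle = 52000 / 0.0247641 = 2.100 Mbps.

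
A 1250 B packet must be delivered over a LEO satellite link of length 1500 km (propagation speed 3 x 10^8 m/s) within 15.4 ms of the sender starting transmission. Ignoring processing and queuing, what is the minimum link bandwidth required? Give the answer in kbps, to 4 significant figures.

L = 10000 bits.
Propagation delay = 1500000 / 300000000 = 5 ms.
Transmission budget = 15.4 − 5 = 10.4 ms.
R ≥ L / t_tx = 10000 bits / 0.0104 s = 961.5 kbps.

961.5 kbps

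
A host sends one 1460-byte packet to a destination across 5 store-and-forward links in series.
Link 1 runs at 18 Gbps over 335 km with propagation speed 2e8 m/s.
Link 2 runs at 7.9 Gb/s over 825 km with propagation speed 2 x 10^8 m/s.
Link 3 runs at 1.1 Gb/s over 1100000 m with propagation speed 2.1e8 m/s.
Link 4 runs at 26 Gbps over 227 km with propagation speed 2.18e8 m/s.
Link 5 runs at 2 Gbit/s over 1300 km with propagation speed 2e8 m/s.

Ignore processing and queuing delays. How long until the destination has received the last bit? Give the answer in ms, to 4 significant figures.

L = 1460 × 8 = 11680 bits.
Transmission delays (L/R per hop): 0.000648889, 0.00147848, 0.0106182, 0.000449231, 0.00584 ms; sum = 0.0190348 ms.
Propagation delays (d/s per hop): 1.675, 4.125, 5.2381, 1.04128, 6.5 ms; sum = 18.5794 ms.
End-to-end = 18.60 ms.

18.60 ms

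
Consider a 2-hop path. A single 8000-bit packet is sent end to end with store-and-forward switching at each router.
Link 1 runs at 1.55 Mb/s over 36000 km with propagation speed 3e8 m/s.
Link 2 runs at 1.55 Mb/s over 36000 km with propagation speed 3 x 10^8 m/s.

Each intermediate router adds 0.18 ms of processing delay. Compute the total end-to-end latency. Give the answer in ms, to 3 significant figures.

251 ms

Transmission delay per hop = L/R = 8000/1550000 = 5.16129 ms; 2 hops → 10.3226 ms.
Propagation delays (d/s per hop): 120, 120 ms; sum = 240 ms.
Processing at 1 router(s): 1 × 0.18 ms = 0.18 ms.
End-to-end = 251 ms.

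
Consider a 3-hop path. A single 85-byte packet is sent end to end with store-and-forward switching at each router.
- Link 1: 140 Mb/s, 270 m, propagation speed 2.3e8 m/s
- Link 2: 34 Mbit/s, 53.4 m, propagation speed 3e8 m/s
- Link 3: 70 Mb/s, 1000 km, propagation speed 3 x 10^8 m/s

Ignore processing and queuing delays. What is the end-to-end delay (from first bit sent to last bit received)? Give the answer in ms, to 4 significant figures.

L = 85 × 8 = 680 bits.
Transmission delays (L/R per hop): 0.00485714, 0.02, 0.00971429 ms; sum = 0.0345714 ms.
Propagation delays (d/s per hop): 0.00117391, 0.000178, 3.33333 ms; sum = 3.33469 ms.
End-to-end = 3.369 ms.

3.369 ms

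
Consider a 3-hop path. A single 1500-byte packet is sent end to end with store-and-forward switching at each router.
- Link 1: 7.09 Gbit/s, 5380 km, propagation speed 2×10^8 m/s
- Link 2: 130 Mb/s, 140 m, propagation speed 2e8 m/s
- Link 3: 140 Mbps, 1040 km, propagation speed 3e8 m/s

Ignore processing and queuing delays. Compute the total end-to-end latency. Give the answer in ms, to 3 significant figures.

30.5 ms

L = 1500 × 8 = 12000 bits.
Transmission delays (L/R per hop): 0.00169252, 0.0923077, 0.0857143 ms; sum = 0.179715 ms.
Propagation delays (d/s per hop): 26.9, 0.0007, 3.46667 ms; sum = 30.3674 ms.
End-to-end = 30.5 ms.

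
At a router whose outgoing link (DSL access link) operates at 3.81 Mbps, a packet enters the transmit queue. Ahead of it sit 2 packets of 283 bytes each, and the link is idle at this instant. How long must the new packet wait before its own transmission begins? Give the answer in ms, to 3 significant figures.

Each queued packet: L/R = 2264/3810000 = 0.594226 ms.
2 queued → 1.18845 ms.
Queuing delay = 1.19 ms.

1.19 ms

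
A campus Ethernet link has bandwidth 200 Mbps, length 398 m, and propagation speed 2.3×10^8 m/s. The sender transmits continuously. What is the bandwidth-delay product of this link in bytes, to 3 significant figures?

43.3 bytes

Propagation delay = 398 / 2.3e+08 = 1.73043e-06 s.
BDP = R × t_prop = 200000000 × 1.73043e-06 = 346.087 bits.
In bytes: 346.087/8 = 43.3 bytes.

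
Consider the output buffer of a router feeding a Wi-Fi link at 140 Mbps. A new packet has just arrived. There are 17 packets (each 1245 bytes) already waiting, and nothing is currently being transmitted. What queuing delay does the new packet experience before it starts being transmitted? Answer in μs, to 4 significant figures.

Each queued packet: L/R = 9960/140000000 = 71.1429 μs.
17 queued → 1209.43 μs.
Queuing delay = 1209 μs.

1209 μs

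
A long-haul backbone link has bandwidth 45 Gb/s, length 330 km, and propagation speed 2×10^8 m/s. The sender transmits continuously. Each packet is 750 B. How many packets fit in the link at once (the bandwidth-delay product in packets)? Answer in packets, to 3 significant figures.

Propagation delay = 330000 / 200000000 = 0.00165 s.
BDP = R × t_prop = 45000000000 × 0.00165 = 74250000 bits.
In packets of 6000 bits: 12400 packets.

12400 packets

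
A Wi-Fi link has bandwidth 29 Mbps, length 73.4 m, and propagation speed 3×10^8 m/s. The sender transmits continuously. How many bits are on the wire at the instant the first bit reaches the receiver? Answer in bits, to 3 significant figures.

7.10 bits

Propagation delay = 73.4 / 300000000 = 2.44667e-07 s.
BDP = R × t_prop = 29000000 × 2.44667e-07 = 7.09533 bits.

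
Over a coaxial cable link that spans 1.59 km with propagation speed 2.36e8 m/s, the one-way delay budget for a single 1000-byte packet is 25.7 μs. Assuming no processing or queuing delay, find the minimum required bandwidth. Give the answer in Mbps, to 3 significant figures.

L = 8000 bits.
Propagation delay = 1590 / 236000000 = 6.73729 μs.
Transmission budget = 25.7 − 6.73729 = 18.9627 μs.
R ≥ L / t_tx = 8000 bits / 1.89627e-05 s = 422 Mbps.

422 Mbps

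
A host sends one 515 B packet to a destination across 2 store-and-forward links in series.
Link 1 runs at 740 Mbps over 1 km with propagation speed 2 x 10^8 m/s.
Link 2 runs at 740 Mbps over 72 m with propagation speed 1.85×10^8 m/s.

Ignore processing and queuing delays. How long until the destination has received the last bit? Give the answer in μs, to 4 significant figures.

L = 515 × 8 = 4120 bits.
Transmission delay per hop = L/R = 4120/740000000 = 5.56757 μs; 2 hops → 11.1351 μs.
Propagation delays (d/s per hop): 5, 0.389189 μs; sum = 5.38919 μs.
End-to-end = 16.52 μs.

16.52 μs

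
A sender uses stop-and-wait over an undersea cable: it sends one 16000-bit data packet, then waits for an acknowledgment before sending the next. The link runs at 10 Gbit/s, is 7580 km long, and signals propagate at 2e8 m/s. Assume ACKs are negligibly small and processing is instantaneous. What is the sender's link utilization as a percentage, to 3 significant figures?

0.00211 %

t_tx = L/R = 16000/10000000000 = 1.6e-06 s.
t_prop = 7580000/200000000 = 0.0379 s; RTT = 0.0758 s.
Cycle = t_tx + RTT = 0.0758016 s.
Utilization = t_tx / cycle = 1.6e-06/0.0758016 = 0.00211 %.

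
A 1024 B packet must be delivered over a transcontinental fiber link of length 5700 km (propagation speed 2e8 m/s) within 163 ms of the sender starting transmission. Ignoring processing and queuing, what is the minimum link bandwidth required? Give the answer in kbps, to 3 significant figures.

60.9 kbps

L = 8192 bits.
Propagation delay = 5700000 / 200000000 = 28.5 ms.
Transmission budget = 163 − 28.5 = 134.5 ms.
R ≥ L / t_tx = 8192 bits / 0.1345 s = 60.9 kbps.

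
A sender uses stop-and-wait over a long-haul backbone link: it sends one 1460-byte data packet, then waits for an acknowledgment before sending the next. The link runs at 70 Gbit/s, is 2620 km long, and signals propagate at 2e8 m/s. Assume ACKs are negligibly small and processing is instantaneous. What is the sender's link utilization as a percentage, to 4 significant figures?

t_tx = L/R = 11680/70000000000 = 1.66857e-07 s.
t_prop = 2620000/200000000 = 0.0131 s; RTT = 0.0262 s.
Cycle = t_tx + RTT = 0.0262002 s.
Utilization = t_tx / cycle = 1.66857e-07/0.0262002 = 0.0006369 %.

0.0006369 %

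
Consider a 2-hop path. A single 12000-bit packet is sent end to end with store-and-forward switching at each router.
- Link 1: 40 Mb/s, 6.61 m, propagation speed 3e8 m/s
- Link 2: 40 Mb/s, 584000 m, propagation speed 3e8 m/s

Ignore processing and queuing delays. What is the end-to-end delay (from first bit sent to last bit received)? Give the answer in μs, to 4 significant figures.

2547 μs

Transmission delay per hop = L/R = 12000/40000000 = 300 μs; 2 hops → 600 μs.
Propagation delays (d/s per hop): 0.0220333, 1946.67 μs; sum = 1946.69 μs.
End-to-end = 2547 μs.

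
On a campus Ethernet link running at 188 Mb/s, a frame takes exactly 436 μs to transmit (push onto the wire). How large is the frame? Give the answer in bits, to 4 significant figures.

81970 bits

L = R × t_tx = 188000000 b/s × 0.000436 s = 81968 bits.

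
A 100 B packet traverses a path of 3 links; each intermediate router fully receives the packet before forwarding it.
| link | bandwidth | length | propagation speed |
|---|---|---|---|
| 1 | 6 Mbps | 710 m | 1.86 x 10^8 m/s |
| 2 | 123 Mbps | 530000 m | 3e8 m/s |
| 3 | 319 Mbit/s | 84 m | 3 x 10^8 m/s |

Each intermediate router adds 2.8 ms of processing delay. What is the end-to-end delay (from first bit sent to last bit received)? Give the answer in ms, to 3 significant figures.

7.51 ms

L = 100 × 8 = 800 bits.
Transmission delays (L/R per hop): 0.133333, 0.00650407, 0.00250784 ms; sum = 0.142345 ms.
Propagation delays (d/s per hop): 0.0038172, 1.76667, 0.00028 ms; sum = 1.77076 ms.
Processing at 2 router(s): 2 × 2.8 ms = 5.6 ms.
End-to-end = 7.51 ms.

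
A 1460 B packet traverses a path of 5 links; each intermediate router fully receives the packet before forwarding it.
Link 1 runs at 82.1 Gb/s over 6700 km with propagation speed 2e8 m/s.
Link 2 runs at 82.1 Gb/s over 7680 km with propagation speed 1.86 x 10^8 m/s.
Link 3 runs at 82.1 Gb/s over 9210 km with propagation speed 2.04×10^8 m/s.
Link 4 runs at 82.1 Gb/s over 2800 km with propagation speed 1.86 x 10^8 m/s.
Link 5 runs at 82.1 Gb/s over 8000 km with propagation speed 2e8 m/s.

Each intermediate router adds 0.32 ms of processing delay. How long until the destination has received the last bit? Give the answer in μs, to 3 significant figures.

176000 μs

L = 1460 × 8 = 11680 bits.
Transmission delay per hop = L/R = 11680/82100000000 = 0.142266 μs; 5 hops → 0.711328 μs.
Propagation delays (d/s per hop): 33500, 41290.3, 45147.1, 15053.8, 40000 μs; sum = 174991 μs.
Processing at 4 router(s): 4 × 0.32 ms = 1280 μs.
End-to-end = 176000 μs.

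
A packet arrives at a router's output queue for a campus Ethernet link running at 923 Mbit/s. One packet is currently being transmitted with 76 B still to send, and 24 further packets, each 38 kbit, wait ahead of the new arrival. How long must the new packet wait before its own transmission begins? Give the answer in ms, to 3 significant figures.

0.989 ms

Each queued packet: L/R = 38000/923000000 = 0.0411701 ms.
24 queued → 0.988082 ms.
Plus remaining 608 bits of current packet: 0.000658722 ms.
Queuing delay = 0.989 ms.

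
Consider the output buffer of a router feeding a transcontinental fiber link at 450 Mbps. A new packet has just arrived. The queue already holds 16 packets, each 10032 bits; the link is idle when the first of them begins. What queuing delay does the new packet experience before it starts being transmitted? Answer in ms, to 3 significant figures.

0.357 ms

Each queued packet: L/R = 10032/450000000 = 0.0222933 ms.
16 queued → 0.356693 ms.
Queuing delay = 0.357 ms.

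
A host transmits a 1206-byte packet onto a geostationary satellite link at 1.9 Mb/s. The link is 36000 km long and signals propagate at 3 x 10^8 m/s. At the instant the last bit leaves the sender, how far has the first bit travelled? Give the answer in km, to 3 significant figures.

1520 km

t_tx = L/R = 9648/1900000 = 0.00507789 s.
Distance = s × t_tx = 300000000 × 0.00507789 = 1520 km.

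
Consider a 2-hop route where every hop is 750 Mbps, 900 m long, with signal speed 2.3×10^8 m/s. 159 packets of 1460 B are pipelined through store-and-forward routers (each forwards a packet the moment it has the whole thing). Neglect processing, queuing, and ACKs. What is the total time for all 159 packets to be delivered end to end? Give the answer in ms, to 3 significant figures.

2.50 ms

Per-hop transmission t_tx = L/R = 11680/750000000 = 0.0155733 ms.
Per-hop propagation t_prop = 900/2.3e+08 = 0.00391304 ms.
Pipeline fill: first packet needs 2·t_tx to clear all hops; remaining 158 packets each add one t_tx.
Total = (2+159-1)·t_tx + 2·t_prop = 160·0.0155733 + 2·0.00391304 = 2.50 ms.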